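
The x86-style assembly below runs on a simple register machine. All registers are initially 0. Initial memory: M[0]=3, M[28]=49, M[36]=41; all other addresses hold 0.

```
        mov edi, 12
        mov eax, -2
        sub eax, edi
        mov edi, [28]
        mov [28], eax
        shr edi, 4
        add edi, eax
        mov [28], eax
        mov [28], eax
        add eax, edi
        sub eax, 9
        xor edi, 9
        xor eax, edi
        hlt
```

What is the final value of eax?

after mov edi, 12: edi=12
after mov eax, -2: eax=-2
after sub eax, edi: eax=(-2)-12=-14
after mov edi, [28]: edi=M[28]=49
mov [28], eax → M[28]=-14
after shr edi, 4: edi=49>>4=3
after add edi, eax: edi=3+(-14)=-11
mov [28], eax → M[28]=-14
mov [28], eax → M[28]=-14
after add eax, edi: eax=(-14)+(-11)=-25
after sub eax, 9: eax=(-25)-9=-34
after xor edi, 9: edi=(-11)^9=-4
after xor eax, edi: eax=(-34)^(-4)=34
halt.

34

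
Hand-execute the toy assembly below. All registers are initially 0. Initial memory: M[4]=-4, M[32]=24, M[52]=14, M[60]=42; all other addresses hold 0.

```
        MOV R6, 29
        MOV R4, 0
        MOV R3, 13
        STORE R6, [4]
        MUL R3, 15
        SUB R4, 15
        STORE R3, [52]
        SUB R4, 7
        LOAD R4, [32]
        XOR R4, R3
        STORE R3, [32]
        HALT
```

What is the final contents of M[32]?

195

MOV R6, 29 → R6=29
MOV R4, 0 → R4=0
MOV R3, 13 → R3=13
STORE R6, [4] → M[4]=29
MUL R3, 15 → R3=13*15=195
SUB R4, 15 → R4=0-15=-15
STORE R3, [52] → M[52]=195
SUB R4, 7 → R4=(-15)-7=-22
LOAD R4, [32] → R4=M[32]=24
XOR R4, R3 → R4=24^195=219
STORE R3, [32] → M[32]=195
halt.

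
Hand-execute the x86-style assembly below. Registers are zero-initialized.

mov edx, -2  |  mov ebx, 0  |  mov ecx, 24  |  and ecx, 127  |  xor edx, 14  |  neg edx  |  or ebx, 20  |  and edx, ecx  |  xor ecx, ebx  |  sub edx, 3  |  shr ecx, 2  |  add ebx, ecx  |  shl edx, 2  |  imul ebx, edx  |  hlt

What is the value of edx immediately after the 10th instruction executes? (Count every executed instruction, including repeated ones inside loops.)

13

mov edx, -2 → edx=-2
mov ebx, 0 → ebx=0
mov ecx, 24 → ecx=24
and ecx, 127 → ecx=24&127=24
xor edx, 14 → edx=(-2)^14=-16
neg edx → edx=-(-16)=16
or ebx, 20 → ebx=0|20=20
and edx, ecx → edx=16&24=16
xor ecx, ebx → ecx=24^20=12
sub edx, 3 → edx=16-3=13
After step 10: edx = 13.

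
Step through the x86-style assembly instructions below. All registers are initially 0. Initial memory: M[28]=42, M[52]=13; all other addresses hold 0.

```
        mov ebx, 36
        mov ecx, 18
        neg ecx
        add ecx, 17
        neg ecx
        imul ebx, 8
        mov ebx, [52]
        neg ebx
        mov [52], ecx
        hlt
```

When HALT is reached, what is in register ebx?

-13

ebx=36
ecx=18
ecx=-(18)=-18
ecx=(-18)+17=-1
ecx=-(-1)=1
ebx=36*8=288
ebx=M[52]=13
ebx=-(13)=-13
mov [52], ecx → M[52]=1
halt.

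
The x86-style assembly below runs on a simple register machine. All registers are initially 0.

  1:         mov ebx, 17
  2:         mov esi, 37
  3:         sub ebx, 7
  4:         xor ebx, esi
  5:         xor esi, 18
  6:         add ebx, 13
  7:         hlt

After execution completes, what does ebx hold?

ebx=17
esi=37
ebx=17-7=10
ebx=10^37=47
esi=37^18=55
ebx=47+13=60
halt.

60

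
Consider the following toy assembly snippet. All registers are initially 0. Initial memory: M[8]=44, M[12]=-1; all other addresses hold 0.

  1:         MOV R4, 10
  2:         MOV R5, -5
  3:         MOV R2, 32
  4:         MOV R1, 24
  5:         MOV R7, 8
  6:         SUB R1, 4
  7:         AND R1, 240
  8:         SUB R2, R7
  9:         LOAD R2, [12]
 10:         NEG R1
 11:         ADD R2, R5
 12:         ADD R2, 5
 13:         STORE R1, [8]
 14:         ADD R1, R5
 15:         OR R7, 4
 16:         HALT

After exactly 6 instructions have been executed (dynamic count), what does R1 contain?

after MOV R4, 10: R4=10
after MOV R5, -5: R5=-5
after MOV R2, 32: R2=32
after MOV R1, 24: R1=24
after MOV R7, 8: R7=8
after SUB R1, 4: R1=24-4=20
After step 6: R1 = 20.

20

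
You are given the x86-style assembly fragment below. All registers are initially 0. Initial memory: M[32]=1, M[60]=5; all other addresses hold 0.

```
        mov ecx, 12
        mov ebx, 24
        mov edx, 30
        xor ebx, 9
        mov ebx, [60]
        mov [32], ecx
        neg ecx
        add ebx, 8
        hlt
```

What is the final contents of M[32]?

after mov ecx, 12: ecx=12
after mov ebx, 24: ebx=24
after mov edx, 30: edx=30
after xor ebx, 9: ebx=24^9=17
after mov ebx, [60]: ebx=M[60]=5
mov [32], ecx → M[32]=12
after neg ecx: ecx=-(12)=-12
after add ebx, 8: ebx=5+8=13
halt.

12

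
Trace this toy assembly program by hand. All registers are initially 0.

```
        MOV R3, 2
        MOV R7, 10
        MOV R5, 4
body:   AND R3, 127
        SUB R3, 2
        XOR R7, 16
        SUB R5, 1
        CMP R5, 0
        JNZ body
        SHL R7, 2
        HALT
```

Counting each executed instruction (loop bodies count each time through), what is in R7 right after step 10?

26

R3=2
R7=10
R5=4
R3=2&127=2
R3=2-2=0
R7=10^16=26
R5=4-1=3
CMP R5, 0  (cmp 3,0)
JNZ body: taken
R3=0&127=0
After step 10: R7 = 26.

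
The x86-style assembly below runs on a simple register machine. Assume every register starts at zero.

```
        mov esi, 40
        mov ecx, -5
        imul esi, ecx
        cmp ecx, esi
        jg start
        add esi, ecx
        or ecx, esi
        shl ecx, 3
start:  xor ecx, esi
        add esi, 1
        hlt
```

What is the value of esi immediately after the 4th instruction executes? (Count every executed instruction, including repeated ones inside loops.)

esi=40
ecx=-5
esi=40*(-5)=-200
cmp ecx, esi  (cmp -5,-200)
After step 4: esi = -200.

-200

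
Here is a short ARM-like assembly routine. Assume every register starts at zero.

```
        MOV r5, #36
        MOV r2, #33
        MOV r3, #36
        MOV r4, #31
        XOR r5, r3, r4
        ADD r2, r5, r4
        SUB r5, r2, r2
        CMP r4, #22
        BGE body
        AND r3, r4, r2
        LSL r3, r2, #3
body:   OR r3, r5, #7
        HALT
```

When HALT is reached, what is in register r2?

MOV r5, #36 → r5=36
MOV r2, #33 → r2=33
MOV r3, #36 → r3=36
MOV r4, #31 → r4=31
XOR r5, r3, r4 → r5=36^31=59
ADD r2, r5, r4 → r2=59+31=90
SUB r5, r2, r2 → r5=90-90=0
CMP r4, #22  (cmp 31,22)
BGE body: taken
OR r3, r5, #7 → r3=0|7=7
halt.

90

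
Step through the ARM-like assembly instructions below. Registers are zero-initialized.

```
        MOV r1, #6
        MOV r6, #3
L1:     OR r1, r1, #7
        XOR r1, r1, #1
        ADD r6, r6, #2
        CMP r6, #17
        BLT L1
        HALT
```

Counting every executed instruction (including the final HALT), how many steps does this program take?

after MOV r1, #6: r1=6
after MOV r6, #3: r6=3
after OR r1, r1, #7: r1=6|7=7
after XOR r1, r1, #1: r1=7^1=6
after ADD r6, r6, #2: r6=3+2=5
CMP r6, #17  (cmp 5,17)
BLT L1: taken
after OR r1, r1, #7: r1=6|7=7
after XOR r1, r1, #1: r1=7^1=6
after ADD r6, r6, #2: r6=5+2=7
CMP r6, #17  (cmp 7,17)
BLT L1: taken
after OR r1, r1, #7: r1=6|7=7
after XOR r1, r1, #1: r1=7^1=6
after ADD r6, r6, #2: r6=7+2=9
CMP r6, #17  (cmp 9,17)
BLT L1: taken
after OR r1, r1, #7: r1=6|7=7
after XOR r1, r1, #1: r1=7^1=6
after ADD r6, r6, #2: r6=9+2=11
CMP r6, #17  (cmp 11,17)
BLT L1: taken
after OR r1, r1, #7: r1=6|7=7
after XOR r1, r1, #1: r1=7^1=6
after ADD r6, r6, #2: r6=11+2=13
CMP r6, #17  (cmp 13,17)
BLT L1: taken
after OR r1, r1, #7: r1=6|7=7
after XOR r1, r1, #1: r1=7^1=6
after ADD r6, r6, #2: r6=13+2=15
CMP r6, #17  (cmp 15,17)
BLT L1: taken
after OR r1, r1, #7: r1=6|7=7
after XOR r1, r1, #1: r1=7^1=6
after ADD r6, r6, #2: r6=15+2=17
CMP r6, #17  (cmp 17,17)
BLT L1: not taken
halt.
Total executed instructions: 38.

38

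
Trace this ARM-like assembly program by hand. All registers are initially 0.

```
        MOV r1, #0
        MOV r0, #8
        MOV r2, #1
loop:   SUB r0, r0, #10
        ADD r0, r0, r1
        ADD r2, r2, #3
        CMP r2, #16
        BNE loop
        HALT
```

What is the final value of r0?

-42

MOV r1, #0 → r1=0
MOV r0, #8 → r0=8
MOV r2, #1 → r2=1
SUB r0, r0, #10 → r0=8-10=-2
ADD r0, r0, r1 → r0=(-2)+0=-2
ADD r2, r2, #3 → r2=1+3=4
CMP r2, #16  (cmp 4,16)
BNE loop: taken
SUB r0, r0, #10 → r0=(-2)-10=-12
ADD r0, r0, r1 → r0=(-12)+0=-12
ADD r2, r2, #3 → r2=4+3=7
CMP r2, #16  (cmp 7,16)
BNE loop: taken
SUB r0, r0, #10 → r0=(-12)-10=-22
ADD r0, r0, r1 → r0=(-22)+0=-22
ADD r2, r2, #3 → r2=7+3=10
CMP r2, #16  (cmp 10,16)
BNE loop: taken
SUB r0, r0, #10 → r0=(-22)-10=-32
ADD r0, r0, r1 → r0=(-32)+0=-32
ADD r2, r2, #3 → r2=10+3=13
CMP r2, #16  (cmp 13,16)
BNE loop: taken
SUB r0, r0, #10 → r0=(-32)-10=-42
ADD r0, r0, r1 → r0=(-42)+0=-42
ADD r2, r2, #3 → r2=13+3=16
CMP r2, #16  (cmp 16,16)
BNE loop: not taken
halt.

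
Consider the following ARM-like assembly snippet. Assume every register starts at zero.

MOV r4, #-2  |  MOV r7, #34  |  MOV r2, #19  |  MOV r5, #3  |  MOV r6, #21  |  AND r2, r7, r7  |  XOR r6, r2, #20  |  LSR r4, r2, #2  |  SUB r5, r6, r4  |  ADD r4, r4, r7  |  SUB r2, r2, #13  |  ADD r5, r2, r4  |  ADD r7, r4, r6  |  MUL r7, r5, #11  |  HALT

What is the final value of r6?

54

after MOV r4, #-2: r4=-2
after MOV r7, #34: r7=34
after MOV r2, #19: r2=19
after MOV r5, #3: r5=3
after MOV r6, #21: r6=21
after AND r2, r7, r7: r2=34&34=34
after XOR r6, r2, #20: r6=34^20=54
after LSR r4, r2, #2: r4=34>>2=8
after SUB r5, r6, r4: r5=54-8=46
after ADD r4, r4, r7: r4=8+34=42
after SUB r2, r2, #13: r2=34-13=21
after ADD r5, r2, r4: r5=21+42=63
after ADD r7, r4, r6: r7=42+54=96
after MUL r7, r5, #11: r7=63*11=693
halt.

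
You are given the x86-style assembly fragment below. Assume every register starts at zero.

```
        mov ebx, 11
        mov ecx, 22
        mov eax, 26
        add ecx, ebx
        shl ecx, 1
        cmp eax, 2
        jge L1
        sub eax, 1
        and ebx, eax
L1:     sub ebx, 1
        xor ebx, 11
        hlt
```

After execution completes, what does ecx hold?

66

after mov ebx, 11: ebx=11
after mov ecx, 22: ecx=22
after mov eax, 26: eax=26
after add ecx, ebx: ecx=22+11=33
after shl ecx, 1: ecx=33<<1=66
cmp eax, 2  (cmp 26,2)
jge L1: taken
after sub ebx, 1: ebx=11-1=10
after xor ebx, 11: ebx=10^11=1
halt.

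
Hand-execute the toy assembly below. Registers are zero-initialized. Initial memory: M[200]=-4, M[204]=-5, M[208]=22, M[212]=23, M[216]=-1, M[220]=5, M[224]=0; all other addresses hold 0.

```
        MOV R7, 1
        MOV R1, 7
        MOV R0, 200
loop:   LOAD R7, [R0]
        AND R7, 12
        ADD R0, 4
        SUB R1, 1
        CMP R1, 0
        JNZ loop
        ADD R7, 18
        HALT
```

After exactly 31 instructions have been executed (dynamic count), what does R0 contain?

220

R7=1
R1=7
R0=200
R7=M[200]=-4
R7=(-4)&12=12
R0=200+4=204
R1=7-1=6
CMP R1, 0  (cmp 6,0)
JNZ loop: taken
R7=M[204]=-5
R7=(-5)&12=8
R0=204+4=208
R1=6-1=5
CMP R1, 0  (cmp 5,0)
JNZ loop: taken
R7=M[208]=22
R7=22&12=4
R0=208+4=212
R1=5-1=4
CMP R1, 0  (cmp 4,0)
JNZ loop: taken
R7=M[212]=23
R7=23&12=4
R0=212+4=216
R1=4-1=3
CMP R1, 0  (cmp 3,0)
JNZ loop: taken
R7=M[216]=-1
R7=(-1)&12=12
R0=216+4=220
R1=3-1=2
After step 31: R0 = 220.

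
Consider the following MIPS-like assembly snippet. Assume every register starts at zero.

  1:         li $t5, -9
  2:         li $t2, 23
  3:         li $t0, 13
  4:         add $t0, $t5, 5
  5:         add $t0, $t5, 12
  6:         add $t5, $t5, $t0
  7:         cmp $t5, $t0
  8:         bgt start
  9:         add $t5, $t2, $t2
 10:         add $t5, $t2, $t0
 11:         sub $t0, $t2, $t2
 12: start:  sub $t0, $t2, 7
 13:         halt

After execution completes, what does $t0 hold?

after li $t5, -9: $t5=-9
after li $t2, 23: $t2=23
after li $t0, 13: $t0=13
after add $t0, $t5, 5: $t0=(-9)+5=-4
after add $t0, $t5, 12: $t0=(-9)+12=3
after add $t5, $t5, $t0: $t5=(-9)+3=-6
cmp $t5, $t0  (cmp -6,3)
bgt start: not taken
after add $t5, $t2, $t2: $t5=23+23=46
after add $t5, $t2, $t0: $t5=23+3=26
after sub $t0, $t2, $t2: $t0=23-23=0
after sub $t0, $t2, 7: $t0=23-7=16
halt.

16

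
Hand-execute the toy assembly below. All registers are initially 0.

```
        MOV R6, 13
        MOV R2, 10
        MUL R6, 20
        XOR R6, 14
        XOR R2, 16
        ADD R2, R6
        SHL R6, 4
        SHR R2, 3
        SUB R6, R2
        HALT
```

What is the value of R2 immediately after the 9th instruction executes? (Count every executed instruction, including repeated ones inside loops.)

36

after MOV R6, 13: R6=13
after MOV R2, 10: R2=10
after MUL R6, 20: R6=13*20=260
after XOR R6, 14: R6=260^14=266
after XOR R2, 16: R2=10^16=26
after ADD R2, R6: R2=26+266=292
after SHL R6, 4: R6=266<<4=4256
after SHR R2, 3: R2=292>>3=36
after SUB R6, R2: R6=4256-36=4220
After step 9: R2 = 36.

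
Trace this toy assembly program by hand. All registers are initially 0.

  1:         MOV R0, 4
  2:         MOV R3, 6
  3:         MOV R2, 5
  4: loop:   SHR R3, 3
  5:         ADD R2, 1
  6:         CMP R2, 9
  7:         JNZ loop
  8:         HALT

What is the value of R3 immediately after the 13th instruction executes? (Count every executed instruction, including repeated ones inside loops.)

R0=4
R3=6
R2=5
R3=6>>3=0
R2=5+1=6
CMP R2, 9  (cmp 6,9)
JNZ loop: taken
R3=0>>3=0
R2=6+1=7
CMP R2, 9  (cmp 7,9)
JNZ loop: taken
R3=0>>3=0
R2=7+1=8
After step 13: R3 = 0.

0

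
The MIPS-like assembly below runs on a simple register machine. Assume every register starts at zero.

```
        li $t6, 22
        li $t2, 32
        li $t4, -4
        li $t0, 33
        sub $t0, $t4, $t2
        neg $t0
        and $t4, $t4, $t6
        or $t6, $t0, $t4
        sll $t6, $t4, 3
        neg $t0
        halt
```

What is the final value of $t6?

160

li $t6, 22 → $t6=22
li $t2, 32 → $t2=32
li $t4, -4 → $t4=-4
li $t0, 33 → $t0=33
sub $t0, $t4, $t2 → $t0=(-4)-32=-36
neg $t0 → $t0=-(-36)=36
and $t4, $t4, $t6 → $t4=(-4)&22=20
or $t6, $t0, $t4 → $t6=36|20=52
sll $t6, $t4, 3 → $t6=20<<3=160
neg $t0 → $t0=-(36)=-36
halt.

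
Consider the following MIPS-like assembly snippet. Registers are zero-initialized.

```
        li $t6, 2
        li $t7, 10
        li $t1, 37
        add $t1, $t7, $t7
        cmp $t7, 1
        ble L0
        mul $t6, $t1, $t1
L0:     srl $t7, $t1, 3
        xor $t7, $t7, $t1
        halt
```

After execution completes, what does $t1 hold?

20

li $t6, 2 → $t6=2
li $t7, 10 → $t7=10
li $t1, 37 → $t1=37
add $t1, $t7, $t7 → $t1=10+10=20
cmp $t7, 1  (cmp 10,1)
ble L0: not taken
mul $t6, $t1, $t1 → $t6=20*20=400
srl $t7, $t1, 3 → $t7=20>>3=2
xor $t7, $t7, $t1 → $t7=2^20=22
halt.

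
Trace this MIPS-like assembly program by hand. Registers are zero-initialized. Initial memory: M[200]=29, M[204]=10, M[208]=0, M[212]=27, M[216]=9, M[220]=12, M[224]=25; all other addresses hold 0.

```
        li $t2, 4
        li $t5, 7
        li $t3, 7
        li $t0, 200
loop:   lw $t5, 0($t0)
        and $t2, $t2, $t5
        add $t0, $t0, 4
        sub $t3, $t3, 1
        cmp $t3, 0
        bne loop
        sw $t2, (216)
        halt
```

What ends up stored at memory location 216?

$t2=4
$t5=7
$t3=7
$t0=200
$t5=M[200]=29
$t2=4&29=4
$t0=200+4=204
$t3=7-1=6
cmp $t3, 0  (cmp 6,0)
bne loop: taken
$t5=M[204]=10
$t2=4&10=0
$t0=204+4=208
$t3=6-1=5
cmp $t3, 0  (cmp 5,0)
bne loop: taken
$t5=M[208]=0
$t2=0&0=0
$t0=208+4=212
$t3=5-1=4
cmp $t3, 0  (cmp 4,0)
bne loop: taken
$t5=M[212]=27
$t2=0&27=0
$t0=212+4=216
$t3=4-1=3
cmp $t3, 0  (cmp 3,0)
bne loop: taken
$t5=M[216]=9
$t2=0&9=0
$t0=216+4=220
$t3=3-1=2
cmp $t3, 0  (cmp 2,0)
bne loop: taken
$t5=M[220]=12
$t2=0&12=0
$t0=220+4=224
$t3=2-1=1
cmp $t3, 0  (cmp 1,0)
bne loop: taken
$t5=M[224]=25
$t2=0&25=0
$t0=224+4=228
$t3=1-1=0
cmp $t3, 0  (cmp 0,0)
bne loop: not taken
sw $t2, (216) → M[216]=0
halt.

0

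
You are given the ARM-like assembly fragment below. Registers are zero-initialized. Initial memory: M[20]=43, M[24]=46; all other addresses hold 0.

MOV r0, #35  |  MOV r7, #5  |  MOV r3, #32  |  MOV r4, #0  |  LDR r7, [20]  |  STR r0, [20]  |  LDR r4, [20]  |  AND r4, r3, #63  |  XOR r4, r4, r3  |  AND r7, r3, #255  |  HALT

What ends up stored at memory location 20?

35

after MOV r0, #35: r0=35
after MOV r7, #5: r7=5
after MOV r3, #32: r3=32
after MOV r4, #0: r4=0
after LDR r7, [20]: r7=M[20]=43
STR r0, [20] → M[20]=35
after LDR r4, [20]: r4=M[20]=35
after AND r4, r3, #63: r4=32&63=32
after XOR r4, r4, r3: r4=32^32=0
after AND r7, r3, #255: r7=32&255=32
halt.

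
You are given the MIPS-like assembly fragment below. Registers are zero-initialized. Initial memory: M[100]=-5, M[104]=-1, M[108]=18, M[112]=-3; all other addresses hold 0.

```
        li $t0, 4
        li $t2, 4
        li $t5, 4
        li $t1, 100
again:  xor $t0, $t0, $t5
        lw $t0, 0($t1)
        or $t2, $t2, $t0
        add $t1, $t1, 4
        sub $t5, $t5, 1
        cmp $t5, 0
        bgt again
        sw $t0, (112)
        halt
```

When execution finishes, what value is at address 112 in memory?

li $t0, 4 → $t0=4
li $t2, 4 → $t2=4
li $t5, 4 → $t5=4
li $t1, 100 → $t1=100
xor $t0, $t0, $t5 → $t0=4^4=0
lw $t0, 0($t1) → $t0=M[100]=-5
or $t2, $t2, $t0 → $t2=4|(-5)=-1
add $t1, $t1, 4 → $t1=100+4=104
sub $t5, $t5, 1 → $t5=4-1=3
cmp $t5, 0  (cmp 3,0)
bgt again: taken
xor $t0, $t0, $t5 → $t0=(-5)^3=-8
lw $t0, 0($t1) → $t0=M[104]=-1
or $t2, $t2, $t0 → $t2=(-1)|(-1)=-1
add $t1, $t1, 4 → $t1=104+4=108
sub $t5, $t5, 1 → $t5=3-1=2
cmp $t5, 0  (cmp 2,0)
bgt again: taken
xor $t0, $t0, $t5 → $t0=(-1)^2=-3
lw $t0, 0($t1) → $t0=M[108]=18
or $t2, $t2, $t0 → $t2=(-1)|18=-1
add $t1, $t1, 4 → $t1=108+4=112
sub $t5, $t5, 1 → $t5=2-1=1
cmp $t5, 0  (cmp 1,0)
bgt again: taken
xor $t0, $t0, $t5 → $t0=18^1=19
lw $t0, 0($t1) → $t0=M[112]=-3
or $t2, $t2, $t0 → $t2=(-1)|(-3)=-1
add $t1, $t1, 4 → $t1=112+4=116
sub $t5, $t5, 1 → $t5=1-1=0
cmp $t5, 0  (cmp 0,0)
bgt again: not taken
sw $t0, (112) → M[112]=-3
halt.

-3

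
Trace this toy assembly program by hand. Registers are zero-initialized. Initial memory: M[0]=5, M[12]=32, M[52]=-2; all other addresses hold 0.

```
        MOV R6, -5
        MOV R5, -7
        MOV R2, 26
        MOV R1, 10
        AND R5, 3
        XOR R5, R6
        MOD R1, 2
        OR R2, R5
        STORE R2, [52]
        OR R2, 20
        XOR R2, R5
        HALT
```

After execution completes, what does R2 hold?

MOV R6, -5 → R6=-5
MOV R5, -7 → R5=-7
MOV R2, 26 → R2=26
MOV R1, 10 → R1=10
AND R5, 3 → R5=(-7)&3=1
XOR R5, R6 → R5=1^(-5)=-6
MOD R1, 2 → R1=10%2=0
OR R2, R5 → R2=26|(-6)=-6
STORE R2, [52] → M[52]=-6
OR R2, 20 → R2=(-6)|20=-2
XOR R2, R5 → R2=(-2)^(-6)=4
halt.

4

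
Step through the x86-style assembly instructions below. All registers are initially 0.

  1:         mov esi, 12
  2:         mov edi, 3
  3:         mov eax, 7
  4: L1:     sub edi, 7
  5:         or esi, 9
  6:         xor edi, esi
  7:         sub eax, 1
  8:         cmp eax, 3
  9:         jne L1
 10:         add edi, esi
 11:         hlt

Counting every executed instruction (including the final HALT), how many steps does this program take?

mov esi, 12 → esi=12
mov edi, 3 → edi=3
mov eax, 7 → eax=7
sub edi, 7 → edi=3-7=-4
or esi, 9 → esi=12|9=13
xor edi, esi → edi=(-4)^13=-15
sub eax, 1 → eax=7-1=6
cmp eax, 3  (cmp 6,3)
jne L1: taken
sub edi, 7 → edi=(-15)-7=-22
or esi, 9 → esi=13|9=13
xor edi, esi → edi=(-22)^13=-25
sub eax, 1 → eax=6-1=5
cmp eax, 3  (cmp 5,3)
jne L1: taken
sub edi, 7 → edi=(-25)-7=-32
or esi, 9 → esi=13|9=13
xor edi, esi → edi=(-32)^13=-19
sub eax, 1 → eax=5-1=4
cmp eax, 3  (cmp 4,3)
jne L1: taken
sub edi, 7 → edi=(-19)-7=-26
or esi, 9 → esi=13|9=13
xor edi, esi → edi=(-26)^13=-21
sub eax, 1 → eax=4-1=3
cmp eax, 3  (cmp 3,3)
jne L1: not taken
add edi, esi → edi=(-21)+13=-8
halt.
Total executed instructions: 29.

29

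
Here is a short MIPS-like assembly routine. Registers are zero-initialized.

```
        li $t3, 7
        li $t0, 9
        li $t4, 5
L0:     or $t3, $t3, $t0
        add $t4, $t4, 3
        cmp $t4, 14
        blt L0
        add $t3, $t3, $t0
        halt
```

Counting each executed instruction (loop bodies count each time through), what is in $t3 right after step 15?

after li $t3, 7: $t3=7
after li $t0, 9: $t0=9
after li $t4, 5: $t4=5
after or $t3, $t3, $t0: $t3=7|9=15
after add $t4, $t4, 3: $t4=5+3=8
cmp $t4, 14  (cmp 8,14)
blt L0: taken
after or $t3, $t3, $t0: $t3=15|9=15
after add $t4, $t4, 3: $t4=8+3=11
cmp $t4, 14  (cmp 11,14)
blt L0: taken
after or $t3, $t3, $t0: $t3=15|9=15
after add $t4, $t4, 3: $t4=11+3=14
cmp $t4, 14  (cmp 14,14)
blt L0: not taken
After step 15: $t3 = 15.

15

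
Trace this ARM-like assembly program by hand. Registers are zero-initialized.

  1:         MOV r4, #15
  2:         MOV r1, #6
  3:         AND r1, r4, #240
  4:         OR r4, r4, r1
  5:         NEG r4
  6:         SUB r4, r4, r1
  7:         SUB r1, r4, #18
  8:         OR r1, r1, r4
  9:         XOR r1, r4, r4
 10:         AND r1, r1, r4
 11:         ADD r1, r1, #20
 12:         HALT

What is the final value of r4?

-15

after MOV r4, #15: r4=15
after MOV r1, #6: r1=6
after AND r1, r4, #240: r1=15&240=0
after OR r4, r4, r1: r4=15|0=15
after NEG r4: r4=-(15)=-15
after SUB r4, r4, r1: r4=(-15)-0=-15
after SUB r1, r4, #18: r1=(-15)-18=-33
after OR r1, r1, r4: r1=(-33)|(-15)=-1
after XOR r1, r4, r4: r1=(-15)^(-15)=0
after AND r1, r1, r4: r1=0&(-15)=0
after ADD r1, r1, #20: r1=0+20=20
halt.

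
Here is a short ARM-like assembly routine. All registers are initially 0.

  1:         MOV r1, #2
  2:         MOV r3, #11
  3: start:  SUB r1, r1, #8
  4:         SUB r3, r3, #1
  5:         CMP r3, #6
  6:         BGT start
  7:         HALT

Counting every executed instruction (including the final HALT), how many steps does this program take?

23

MOV r1, #2 → r1=2
MOV r3, #11 → r3=11
SUB r1, r1, #8 → r1=2-8=-6
SUB r3, r3, #1 → r3=11-1=10
CMP r3, #6  (cmp 10,6)
BGT start: taken
SUB r1, r1, #8 → r1=(-6)-8=-14
SUB r3, r3, #1 → r3=10-1=9
CMP r3, #6  (cmp 9,6)
BGT start: taken
SUB r1, r1, #8 → r1=(-14)-8=-22
SUB r3, r3, #1 → r3=9-1=8
CMP r3, #6  (cmp 8,6)
BGT start: taken
SUB r1, r1, #8 → r1=(-22)-8=-30
SUB r3, r3, #1 → r3=8-1=7
CMP r3, #6  (cmp 7,6)
BGT start: taken
SUB r1, r1, #8 → r1=(-30)-8=-38
SUB r3, r3, #1 → r3=7-1=6
CMP r3, #6  (cmp 6,6)
BGT start: not taken
halt.
Total executed instructions: 23.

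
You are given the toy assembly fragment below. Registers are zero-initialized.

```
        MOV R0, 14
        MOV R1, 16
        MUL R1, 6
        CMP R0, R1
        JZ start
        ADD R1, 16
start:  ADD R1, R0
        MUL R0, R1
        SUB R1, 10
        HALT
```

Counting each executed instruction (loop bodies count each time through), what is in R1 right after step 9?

116

MOV R0, 14 → R0=14
MOV R1, 16 → R1=16
MUL R1, 6 → R1=16*6=96
CMP R0, R1  (cmp 14,96)
JZ start: not taken
ADD R1, 16 → R1=96+16=112
ADD R1, R0 → R1=112+14=126
MUL R0, R1 → R0=14*126=1764
SUB R1, 10 → R1=126-10=116
After step 9: R1 = 116.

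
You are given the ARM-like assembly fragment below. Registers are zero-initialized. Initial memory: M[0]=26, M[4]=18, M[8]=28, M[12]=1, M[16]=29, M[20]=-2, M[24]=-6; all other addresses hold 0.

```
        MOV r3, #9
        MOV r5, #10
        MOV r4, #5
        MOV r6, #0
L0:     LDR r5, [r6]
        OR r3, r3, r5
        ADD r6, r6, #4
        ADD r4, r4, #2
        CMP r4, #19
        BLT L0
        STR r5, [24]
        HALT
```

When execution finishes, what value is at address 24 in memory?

-6

MOV r3, #9 → r3=9
MOV r5, #10 → r5=10
MOV r4, #5 → r4=5
MOV r6, #0 → r6=0
LDR r5, [r6] → r5=M[0]=26
OR r3, r3, r5 → r3=9|26=27
ADD r6, r6, #4 → r6=0+4=4
ADD r4, r4, #2 → r4=5+2=7
CMP r4, #19  (cmp 7,19)
BLT L0: taken
LDR r5, [r6] → r5=M[4]=18
OR r3, r3, r5 → r3=27|18=27
ADD r6, r6, #4 → r6=4+4=8
ADD r4, r4, #2 → r4=7+2=9
CMP r4, #19  (cmp 9,19)
BLT L0: taken
LDR r5, [r6] → r5=M[8]=28
OR r3, r3, r5 → r3=27|28=31
ADD r6, r6, #4 → r6=8+4=12
ADD r4, r4, #2 → r4=9+2=11
CMP r4, #19  (cmp 11,19)
BLT L0: taken
LDR r5, [r6] → r5=M[12]=1
OR r3, r3, r5 → r3=31|1=31
ADD r6, r6, #4 → r6=12+4=16
ADD r4, r4, #2 → r4=11+2=13
CMP r4, #19  (cmp 13,19)
BLT L0: taken
LDR r5, [r6] → r5=M[16]=29
OR r3, r3, r5 → r3=31|29=31
ADD r6, r6, #4 → r6=16+4=20
ADD r4, r4, #2 → r4=13+2=15
CMP r4, #19  (cmp 15,19)
BLT L0: taken
LDR r5, [r6] → r5=M[20]=-2
OR r3, r3, r5 → r3=31|(-2)=-1
ADD r6, r6, #4 → r6=20+4=24
ADD r4, r4, #2 → r4=15+2=17
CMP r4, #19  (cmp 17,19)
BLT L0: taken
LDR r5, [r6] → r5=M[24]=-6
OR r3, r3, r5 → r3=(-1)|(-6)=-1
ADD r6, r6, #4 → r6=24+4=28
ADD r4, r4, #2 → r4=17+2=19
CMP r4, #19  (cmp 19,19)
BLT L0: not taken
STR r5, [24] → M[24]=-6
halt.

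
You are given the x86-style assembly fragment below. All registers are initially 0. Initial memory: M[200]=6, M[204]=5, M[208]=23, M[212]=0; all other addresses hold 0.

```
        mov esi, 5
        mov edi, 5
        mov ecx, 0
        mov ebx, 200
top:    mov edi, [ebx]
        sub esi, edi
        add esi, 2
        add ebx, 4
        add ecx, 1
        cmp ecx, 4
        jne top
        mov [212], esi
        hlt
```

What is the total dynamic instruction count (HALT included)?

34

mov esi, 5 → esi=5
mov edi, 5 → edi=5
mov ecx, 0 → ecx=0
mov ebx, 200 → ebx=200
mov edi, [ebx] → edi=M[200]=6
sub esi, edi → esi=5-6=-1
add esi, 2 → esi=(-1)+2=1
add ebx, 4 → ebx=200+4=204
add ecx, 1 → ecx=0+1=1
cmp ecx, 4  (cmp 1,4)
jne top: taken
mov edi, [ebx] → edi=M[204]=5
sub esi, edi → esi=1-5=-4
add esi, 2 → esi=(-4)+2=-2
add ebx, 4 → ebx=204+4=208
add ecx, 1 → ecx=1+1=2
cmp ecx, 4  (cmp 2,4)
jne top: taken
mov edi, [ebx] → edi=M[208]=23
sub esi, edi → esi=(-2)-23=-25
add esi, 2 → esi=(-25)+2=-23
add ebx, 4 → ebx=208+4=212
add ecx, 1 → ecx=2+1=3
cmp ecx, 4  (cmp 3,4)
jne top: taken
mov edi, [ebx] → edi=M[212]=0
sub esi, edi → esi=(-23)-0=-23
add esi, 2 → esi=(-23)+2=-21
add ebx, 4 → ebx=212+4=216
add ecx, 1 → ecx=3+1=4
cmp ecx, 4  (cmp 4,4)
jne top: not taken
mov [212], esi → M[212]=-21
halt.
Total executed instructions: 34.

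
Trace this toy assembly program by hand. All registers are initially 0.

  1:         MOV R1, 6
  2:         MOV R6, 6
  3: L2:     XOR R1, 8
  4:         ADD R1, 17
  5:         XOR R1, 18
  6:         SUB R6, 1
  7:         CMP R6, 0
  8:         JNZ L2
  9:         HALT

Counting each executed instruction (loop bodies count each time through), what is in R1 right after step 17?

15

R1=6
R6=6
R1=6^8=14
R1=14+17=31
R1=31^18=13
R6=6-1=5
CMP R6, 0  (cmp 5,0)
JNZ L2: taken
R1=13^8=5
R1=5+17=22
R1=22^18=4
R6=5-1=4
CMP R6, 0  (cmp 4,0)
JNZ L2: taken
R1=4^8=12
R1=12+17=29
R1=29^18=15
After step 17: R1 = 15.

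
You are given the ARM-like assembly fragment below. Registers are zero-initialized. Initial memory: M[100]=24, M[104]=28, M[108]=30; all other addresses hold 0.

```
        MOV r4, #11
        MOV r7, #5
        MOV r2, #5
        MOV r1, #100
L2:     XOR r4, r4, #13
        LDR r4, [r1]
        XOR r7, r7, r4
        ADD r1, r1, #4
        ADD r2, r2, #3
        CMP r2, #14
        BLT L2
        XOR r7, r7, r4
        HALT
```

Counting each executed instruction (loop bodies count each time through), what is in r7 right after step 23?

31

MOV r4, #11 → r4=11
MOV r7, #5 → r7=5
MOV r2, #5 → r2=5
MOV r1, #100 → r1=100
XOR r4, r4, #13 → r4=11^13=6
LDR r4, [r1] → r4=M[100]=24
XOR r7, r7, r4 → r7=5^24=29
ADD r1, r1, #4 → r1=100+4=104
ADD r2, r2, #3 → r2=5+3=8
CMP r2, #14  (cmp 8,14)
BLT L2: taken
XOR r4, r4, #13 → r4=24^13=21
LDR r4, [r1] → r4=M[104]=28
XOR r7, r7, r4 → r7=29^28=1
ADD r1, r1, #4 → r1=104+4=108
ADD r2, r2, #3 → r2=8+3=11
CMP r2, #14  (cmp 11,14)
BLT L2: taken
XOR r4, r4, #13 → r4=28^13=17
LDR r4, [r1] → r4=M[108]=30
XOR r7, r7, r4 → r7=1^30=31
ADD r1, r1, #4 → r1=108+4=112
ADD r2, r2, #3 → r2=11+3=14
After step 23: r7 = 31.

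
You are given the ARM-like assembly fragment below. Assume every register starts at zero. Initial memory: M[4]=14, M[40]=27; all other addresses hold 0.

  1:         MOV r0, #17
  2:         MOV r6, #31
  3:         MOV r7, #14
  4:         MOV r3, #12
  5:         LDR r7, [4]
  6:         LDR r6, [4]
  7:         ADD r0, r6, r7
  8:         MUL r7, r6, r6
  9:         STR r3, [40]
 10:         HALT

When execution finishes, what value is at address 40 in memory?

r0=17
r6=31
r7=14
r3=12
r7=M[4]=14
r6=M[4]=14
r0=14+14=28
r7=14*14=196
STR r3, [40] → M[40]=12
halt.

12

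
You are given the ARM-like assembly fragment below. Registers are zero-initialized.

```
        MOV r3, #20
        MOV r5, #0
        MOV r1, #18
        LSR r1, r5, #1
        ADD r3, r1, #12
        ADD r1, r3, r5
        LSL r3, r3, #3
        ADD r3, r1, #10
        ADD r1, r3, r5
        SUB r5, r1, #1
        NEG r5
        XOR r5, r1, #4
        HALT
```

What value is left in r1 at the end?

22

r3=20
r5=0
r1=18
r1=0>>1=0
r3=0+12=12
r1=12+0=12
r3=12<<3=96
r3=12+10=22
r1=22+0=22
r5=22-1=21
r5=-(21)=-21
r5=22^4=18
halt.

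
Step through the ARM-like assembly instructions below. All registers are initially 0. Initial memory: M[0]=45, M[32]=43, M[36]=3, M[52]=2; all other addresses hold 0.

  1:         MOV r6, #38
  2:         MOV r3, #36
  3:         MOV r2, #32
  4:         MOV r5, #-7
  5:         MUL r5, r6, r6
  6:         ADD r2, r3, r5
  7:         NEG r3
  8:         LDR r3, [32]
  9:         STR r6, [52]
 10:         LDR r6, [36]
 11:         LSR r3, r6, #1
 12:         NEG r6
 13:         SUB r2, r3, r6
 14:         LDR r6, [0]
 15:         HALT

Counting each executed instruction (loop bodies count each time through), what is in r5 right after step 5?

1444

after MOV r6, #38: r6=38
after MOV r3, #36: r3=36
after MOV r2, #32: r2=32
after MOV r5, #-7: r5=-7
after MUL r5, r6, r6: r5=38*38=1444
After step 5: r5 = 1444.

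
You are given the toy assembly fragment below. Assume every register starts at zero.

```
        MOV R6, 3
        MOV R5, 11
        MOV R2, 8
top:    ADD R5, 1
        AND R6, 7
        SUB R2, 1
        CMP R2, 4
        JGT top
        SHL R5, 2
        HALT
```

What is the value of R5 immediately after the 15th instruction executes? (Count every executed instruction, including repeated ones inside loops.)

14

MOV R6, 3 → R6=3
MOV R5, 11 → R5=11
MOV R2, 8 → R2=8
ADD R5, 1 → R5=11+1=12
AND R6, 7 → R6=3&7=3
SUB R2, 1 → R2=8-1=7
CMP R2, 4  (cmp 7,4)
JGT top: taken
ADD R5, 1 → R5=12+1=13
AND R6, 7 → R6=3&7=3
SUB R2, 1 → R2=7-1=6
CMP R2, 4  (cmp 6,4)
JGT top: taken
ADD R5, 1 → R5=13+1=14
AND R6, 7 → R6=3&7=3
After step 15: R5 = 14.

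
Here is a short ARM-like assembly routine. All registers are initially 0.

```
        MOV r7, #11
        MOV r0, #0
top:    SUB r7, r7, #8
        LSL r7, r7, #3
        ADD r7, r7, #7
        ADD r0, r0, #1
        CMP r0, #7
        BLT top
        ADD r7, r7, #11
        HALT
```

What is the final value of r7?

after MOV r7, #11: r7=11
after MOV r0, #0: r0=0
after SUB r7, r7, #8: r7=11-8=3
after LSL r7, r7, #3: r7=3<<3=24
after ADD r7, r7, #7: r7=24+7=31
after ADD r0, r0, #1: r0=0+1=1
CMP r0, #7  (cmp 1,7)
BLT top: taken
after SUB r7, r7, #8: r7=31-8=23
after LSL r7, r7, #3: r7=23<<3=184
after ADD r7, r7, #7: r7=184+7=191
after ADD r0, r0, #1: r0=1+1=2
CMP r0, #7  (cmp 2,7)
BLT top: taken
after SUB r7, r7, #8: r7=191-8=183
after LSL r7, r7, #3: r7=183<<3=1464
after ADD r7, r7, #7: r7=1464+7=1471
after ADD r0, r0, #1: r0=2+1=3
CMP r0, #7  (cmp 3,7)
BLT top: taken
after SUB r7, r7, #8: r7=1471-8=1463
after LSL r7, r7, #3: r7=1463<<3=11704
after ADD r7, r7, #7: r7=11704+7=11711
after ADD r0, r0, #1: r0=3+1=4
CMP r0, #7  (cmp 4,7)
BLT top: taken
after SUB r7, r7, #8: r7=11711-8=11703
after LSL r7, r7, #3: r7=11703<<3=93624
after ADD r7, r7, #7: r7=93624+7=93631
after ADD r0, r0, #1: r0=4+1=5
CMP r0, #7  (cmp 5,7)
BLT top: taken
after SUB r7, r7, #8: r7=93631-8=93623
after LSL r7, r7, #3: r7=93623<<3=748984
after ADD r7, r7, #7: r7=748984+7=748991
after ADD r0, r0, #1: r0=5+1=6
CMP r0, #7  (cmp 6,7)
BLT top: taken
after SUB r7, r7, #8: r7=748991-8=748983
after LSL r7, r7, #3: r7=748983<<3=5991864
after ADD r7, r7, #7: r7=5991864+7=5991871
after ADD r0, r0, #1: r0=6+1=7
CMP r0, #7  (cmp 7,7)
BLT top: not taken
after ADD r7, r7, #11: r7=5991871+11=5991882
halt.

5991882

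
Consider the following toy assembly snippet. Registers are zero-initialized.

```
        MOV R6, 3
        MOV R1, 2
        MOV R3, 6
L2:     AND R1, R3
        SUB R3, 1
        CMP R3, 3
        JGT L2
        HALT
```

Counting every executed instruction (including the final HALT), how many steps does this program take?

after MOV R6, 3: R6=3
after MOV R1, 2: R1=2
after MOV R3, 6: R3=6
after AND R1, R3: R1=2&6=2
after SUB R3, 1: R3=6-1=5
CMP R3, 3  (cmp 5,3)
JGT L2: taken
after AND R1, R3: R1=2&5=0
after SUB R3, 1: R3=5-1=4
CMP R3, 3  (cmp 4,3)
JGT L2: taken
after AND R1, R3: R1=0&4=0
after SUB R3, 1: R3=4-1=3
CMP R3, 3  (cmp 3,3)
JGT L2: not taken
halt.
Total executed instructions: 16.

16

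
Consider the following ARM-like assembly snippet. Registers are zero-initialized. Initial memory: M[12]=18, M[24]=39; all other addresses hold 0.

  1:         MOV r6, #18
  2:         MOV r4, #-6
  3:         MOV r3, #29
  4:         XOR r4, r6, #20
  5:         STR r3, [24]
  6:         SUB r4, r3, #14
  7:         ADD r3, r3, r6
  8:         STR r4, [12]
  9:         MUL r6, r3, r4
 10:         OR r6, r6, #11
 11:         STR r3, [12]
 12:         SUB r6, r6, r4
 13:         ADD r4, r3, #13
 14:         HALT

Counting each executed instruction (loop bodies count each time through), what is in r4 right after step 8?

15

r6=18
r4=-6
r3=29
r4=18^20=6
STR r3, [24] → M[24]=29
r4=29-14=15
r3=29+18=47
STR r4, [12] → M[12]=15
After step 8: r4 = 15.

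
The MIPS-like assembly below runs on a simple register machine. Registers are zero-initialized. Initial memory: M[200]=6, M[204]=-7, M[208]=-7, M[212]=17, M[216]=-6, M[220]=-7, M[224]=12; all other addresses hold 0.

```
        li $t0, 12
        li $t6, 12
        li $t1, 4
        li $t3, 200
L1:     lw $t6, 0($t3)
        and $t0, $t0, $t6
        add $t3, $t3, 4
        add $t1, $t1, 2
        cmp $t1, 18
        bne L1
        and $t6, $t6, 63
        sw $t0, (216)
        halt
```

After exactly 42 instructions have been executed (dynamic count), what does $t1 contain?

16

li $t0, 12 → $t0=12
li $t6, 12 → $t6=12
li $t1, 4 → $t1=4
li $t3, 200 → $t3=200
lw $t6, 0($t3) → $t6=M[200]=6
and $t0, $t0, $t6 → $t0=12&6=4
add $t3, $t3, 4 → $t3=200+4=204
add $t1, $t1, 2 → $t1=4+2=6
cmp $t1, 18  (cmp 6,18)
bne L1: taken
lw $t6, 0($t3) → $t6=M[204]=-7
and $t0, $t0, $t6 → $t0=4&(-7)=0
add $t3, $t3, 4 → $t3=204+4=208
add $t1, $t1, 2 → $t1=6+2=8
cmp $t1, 18  (cmp 8,18)
bne L1: taken
lw $t6, 0($t3) → $t6=M[208]=-7
and $t0, $t0, $t6 → $t0=0&(-7)=0
add $t3, $t3, 4 → $t3=208+4=212
add $t1, $t1, 2 → $t1=8+2=10
cmp $t1, 18  (cmp 10,18)
bne L1: taken
lw $t6, 0($t3) → $t6=M[212]=17
and $t0, $t0, $t6 → $t0=0&17=0
add $t3, $t3, 4 → $t3=212+4=216
add $t1, $t1, 2 → $t1=10+2=12
cmp $t1, 18  (cmp 12,18)
bne L1: taken
lw $t6, 0($t3) → $t6=M[216]=-6
and $t0, $t0, $t6 → $t0=0&(-6)=0
add $t3, $t3, 4 → $t3=216+4=220
add $t1, $t1, 2 → $t1=12+2=14
cmp $t1, 18  (cmp 14,18)
bne L1: taken
lw $t6, 0($t3) → $t6=M[220]=-7
and $t0, $t0, $t6 → $t0=0&(-7)=0
add $t3, $t3, 4 → $t3=220+4=224
add $t1, $t1, 2 → $t1=14+2=16
cmp $t1, 18  (cmp 16,18)
bne L1: taken
lw $t6, 0($t3) → $t6=M[224]=12
and $t0, $t0, $t6 → $t0=0&12=0
After step 42: $t1 = 16.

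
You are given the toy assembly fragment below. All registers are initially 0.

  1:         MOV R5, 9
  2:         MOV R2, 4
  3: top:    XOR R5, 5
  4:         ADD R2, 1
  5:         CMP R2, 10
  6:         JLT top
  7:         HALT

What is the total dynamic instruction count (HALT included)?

R5=9
R2=4
R5=9^5=12
R2=4+1=5
CMP R2, 10  (cmp 5,10)
JLT top: taken
R5=12^5=9
R2=5+1=6
CMP R2, 10  (cmp 6,10)
JLT top: taken
R5=9^5=12
R2=6+1=7
CMP R2, 10  (cmp 7,10)
JLT top: taken
R5=12^5=9
R2=7+1=8
CMP R2, 10  (cmp 8,10)
JLT top: taken
R5=9^5=12
R2=8+1=9
CMP R2, 10  (cmp 9,10)
JLT top: taken
R5=12^5=9
R2=9+1=10
CMP R2, 10  (cmp 10,10)
JLT top: not taken
halt.
Total executed instructions: 27.

27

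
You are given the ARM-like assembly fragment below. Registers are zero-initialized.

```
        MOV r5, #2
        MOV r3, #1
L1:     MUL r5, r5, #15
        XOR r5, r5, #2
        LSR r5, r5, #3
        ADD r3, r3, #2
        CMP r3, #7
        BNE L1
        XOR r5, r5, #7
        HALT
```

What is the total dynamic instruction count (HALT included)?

22

after MOV r5, #2: r5=2
after MOV r3, #1: r3=1
after MUL r5, r5, #15: r5=2*15=30
after XOR r5, r5, #2: r5=30^2=28
after LSR r5, r5, #3: r5=28>>3=3
after ADD r3, r3, #2: r3=1+2=3
CMP r3, #7  (cmp 3,7)
BNE L1: taken
after MUL r5, r5, #15: r5=3*15=45
after XOR r5, r5, #2: r5=45^2=47
after LSR r5, r5, #3: r5=47>>3=5
after ADD r3, r3, #2: r3=3+2=5
CMP r3, #7  (cmp 5,7)
BNE L1: taken
after MUL r5, r5, #15: r5=5*15=75
after XOR r5, r5, #2: r5=75^2=73
after LSR r5, r5, #3: r5=73>>3=9
after ADD r3, r3, #2: r3=5+2=7
CMP r3, #7  (cmp 7,7)
BNE L1: not taken
after XOR r5, r5, #7: r5=9^7=14
halt.
Total executed instructions: 22.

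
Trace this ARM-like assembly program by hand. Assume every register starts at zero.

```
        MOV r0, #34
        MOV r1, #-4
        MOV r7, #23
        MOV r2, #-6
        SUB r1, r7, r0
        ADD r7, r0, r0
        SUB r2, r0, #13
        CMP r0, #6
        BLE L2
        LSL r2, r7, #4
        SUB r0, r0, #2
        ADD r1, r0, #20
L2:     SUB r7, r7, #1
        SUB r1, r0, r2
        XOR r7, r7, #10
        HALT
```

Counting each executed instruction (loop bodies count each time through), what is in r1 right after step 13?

52

MOV r0, #34 → r0=34
MOV r1, #-4 → r1=-4
MOV r7, #23 → r7=23
MOV r2, #-6 → r2=-6
SUB r1, r7, r0 → r1=23-34=-11
ADD r7, r0, r0 → r7=34+34=68
SUB r2, r0, #13 → r2=34-13=21
CMP r0, #6  (cmp 34,6)
BLE L2: not taken
LSL r2, r7, #4 → r2=68<<4=1088
SUB r0, r0, #2 → r0=34-2=32
ADD r1, r0, #20 → r1=32+20=52
SUB r7, r7, #1 → r7=68-1=67
After step 13: r1 = 52.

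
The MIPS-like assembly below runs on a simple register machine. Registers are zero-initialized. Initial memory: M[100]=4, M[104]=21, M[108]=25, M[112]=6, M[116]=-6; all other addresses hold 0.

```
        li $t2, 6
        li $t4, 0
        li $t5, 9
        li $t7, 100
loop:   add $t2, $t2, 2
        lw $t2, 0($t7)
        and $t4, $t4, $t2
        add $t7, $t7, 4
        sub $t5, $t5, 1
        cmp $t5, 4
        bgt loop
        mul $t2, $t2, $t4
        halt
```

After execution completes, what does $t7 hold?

$t2=6
$t4=0
$t5=9
$t7=100
$t2=6+2=8
$t2=M[100]=4
$t4=0&4=0
$t7=100+4=104
$t5=9-1=8
cmp $t5, 4  (cmp 8,4)
bgt loop: taken
$t2=4+2=6
$t2=M[104]=21
$t4=0&21=0
$t7=104+4=108
$t5=8-1=7
cmp $t5, 4  (cmp 7,4)
bgt loop: taken
$t2=21+2=23
$t2=M[108]=25
$t4=0&25=0
$t7=108+4=112
$t5=7-1=6
cmp $t5, 4  (cmp 6,4)
bgt loop: taken
$t2=25+2=27
$t2=M[112]=6
$t4=0&6=0
$t7=112+4=116
$t5=6-1=5
cmp $t5, 4  (cmp 5,4)
bgt loop: taken
$t2=6+2=8
$t2=M[116]=-6
$t4=0&(-6)=0
$t7=116+4=120
$t5=5-1=4
cmp $t5, 4  (cmp 4,4)
bgt loop: not taken
$t2=(-6)*0=0
halt.

120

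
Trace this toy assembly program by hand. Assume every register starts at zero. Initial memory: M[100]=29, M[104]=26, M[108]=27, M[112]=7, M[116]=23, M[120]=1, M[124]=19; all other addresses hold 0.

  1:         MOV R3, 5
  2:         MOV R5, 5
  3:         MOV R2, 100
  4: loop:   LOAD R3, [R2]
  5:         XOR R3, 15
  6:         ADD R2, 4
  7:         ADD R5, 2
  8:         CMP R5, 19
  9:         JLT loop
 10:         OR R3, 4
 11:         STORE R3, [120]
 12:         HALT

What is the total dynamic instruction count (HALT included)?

48

MOV R3, 5 → R3=5
MOV R5, 5 → R5=5
MOV R2, 100 → R2=100
LOAD R3, [R2] → R3=M[100]=29
XOR R3, 15 → R3=29^15=18
ADD R2, 4 → R2=100+4=104
ADD R5, 2 → R5=5+2=7
CMP R5, 19  (cmp 7,19)
JLT loop: taken
LOAD R3, [R2] → R3=M[104]=26
XOR R3, 15 → R3=26^15=21
ADD R2, 4 → R2=104+4=108
ADD R5, 2 → R5=7+2=9
CMP R5, 19  (cmp 9,19)
JLT loop: taken
LOAD R3, [R2] → R3=M[108]=27
XOR R3, 15 → R3=27^15=20
ADD R2, 4 → R2=108+4=112
ADD R5, 2 → R5=9+2=11
CMP R5, 19  (cmp 11,19)
JLT loop: taken
LOAD R3, [R2] → R3=M[112]=7
XOR R3, 15 → R3=7^15=8
ADD R2, 4 → R2=112+4=116
ADD R5, 2 → R5=11+2=13
CMP R5, 19  (cmp 13,19)
JLT loop: taken
LOAD R3, [R2] → R3=M[116]=23
XOR R3, 15 → R3=23^15=24
ADD R2, 4 → R2=116+4=120
ADD R5, 2 → R5=13+2=15
CMP R5, 19  (cmp 15,19)
JLT loop: taken
LOAD R3, [R2] → R3=M[120]=1
XOR R3, 15 → R3=1^15=14
ADD R2, 4 → R2=120+4=124
ADD R5, 2 → R5=15+2=17
CMP R5, 19  (cmp 17,19)
JLT loop: taken
LOAD R3, [R2] → R3=M[124]=19
XOR R3, 15 → R3=19^15=28
ADD R2, 4 → R2=124+4=128
ADD R5, 2 → R5=17+2=19
CMP R5, 19  (cmp 19,19)
JLT loop: not taken
OR R3, 4 → R3=28|4=28
STORE R3, [120] → M[120]=28
halt.
Total executed instructions: 48.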